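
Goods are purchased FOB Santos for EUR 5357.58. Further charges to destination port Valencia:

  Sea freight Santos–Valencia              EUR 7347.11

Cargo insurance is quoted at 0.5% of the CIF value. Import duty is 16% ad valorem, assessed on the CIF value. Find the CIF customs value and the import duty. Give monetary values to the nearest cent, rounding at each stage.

CIF value: EUR 12768.53; import duty: EUR 2042.96

Let C be the CIF value. C = FOB price + freight + 0.5% × C
C − 0.5% × C = 5357.58 + 7347.11
0.995 × C = 12704.69
C = 12704.69 / 0.995 = 12768.53
Insurance premium = 0.5% × 12768.53 = 63.84
Import duty = 12768.53 × 16% = 2042.96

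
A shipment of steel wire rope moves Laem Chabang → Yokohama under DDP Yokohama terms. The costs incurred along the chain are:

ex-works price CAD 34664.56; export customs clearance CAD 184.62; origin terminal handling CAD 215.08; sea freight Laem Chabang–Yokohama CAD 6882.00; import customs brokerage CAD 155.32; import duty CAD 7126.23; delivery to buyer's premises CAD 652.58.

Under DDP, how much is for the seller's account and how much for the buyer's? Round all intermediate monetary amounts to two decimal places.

Seller: CAD 49880.39; buyer: CAD 0.00

DDP: the seller bears all costs including import duty.
Seller's account: goods 34664.56 + export clearance 184.62 + origin terminal 215.08 + freight 6882.00 + brokerage 155.32 + duty 7126.23 + delivery 652.58 = 49880.39
Buyer's account: 0.00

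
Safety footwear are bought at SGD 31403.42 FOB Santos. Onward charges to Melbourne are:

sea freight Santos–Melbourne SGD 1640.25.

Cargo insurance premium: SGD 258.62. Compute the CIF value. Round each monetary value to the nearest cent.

CIF = FOB price + freight + insurance
CIF = 31403.42 + 1640.25 + 258.62 = 33302.29

CIF value: SGD 33302.29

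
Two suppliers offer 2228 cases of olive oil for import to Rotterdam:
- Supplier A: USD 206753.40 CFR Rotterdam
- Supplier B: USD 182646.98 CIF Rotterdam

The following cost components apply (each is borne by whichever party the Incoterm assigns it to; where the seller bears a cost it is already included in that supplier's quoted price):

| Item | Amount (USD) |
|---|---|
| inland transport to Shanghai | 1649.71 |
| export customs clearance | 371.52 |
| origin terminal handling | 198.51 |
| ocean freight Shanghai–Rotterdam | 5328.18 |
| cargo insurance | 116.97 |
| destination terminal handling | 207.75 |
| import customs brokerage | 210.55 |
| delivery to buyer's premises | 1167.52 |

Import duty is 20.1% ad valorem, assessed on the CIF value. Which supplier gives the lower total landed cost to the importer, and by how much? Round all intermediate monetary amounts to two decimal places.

Supplier B is cheaper by USD 29092.29

Supplier A (CFR):
CIF value = CFR price + insurance = 206753.40 + 116.97 = 206870.37
Import duty = 206870.37 × 20.1% = 41580.94
Buyer bears (A): 116.97 + 207.75 + 210.55 + 1167.52 = 1702.79
Landed cost (A) = invoice 206753.40 + 1702.79 + duty 41580.94 = 250037.13
Supplier B (CIF):
The CIF price already equals the CIF value: 182646.98
Import duty = 182646.98 × 20.1% = 36712.04
Buyer bears (B): 207.75 + 210.55 + 1167.52 = 1585.82
Landed cost (B) = invoice 182646.98 + 1585.82 + duty 36712.04 = 220944.84
Difference = |250037.13 − 220944.84| = 29092.29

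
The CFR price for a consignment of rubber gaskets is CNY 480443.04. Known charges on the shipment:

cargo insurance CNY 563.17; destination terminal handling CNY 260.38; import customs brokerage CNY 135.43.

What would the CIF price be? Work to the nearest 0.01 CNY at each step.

Not relevant to the conversion: destination terminal, brokerage — on the buyer under both terms; not part of either seller's price.
From CFR to CIF, the seller additionally bears: insurance.
CIF price = 480443.04 + 563.17 = 481006.21

CIF price: CNY 481006.21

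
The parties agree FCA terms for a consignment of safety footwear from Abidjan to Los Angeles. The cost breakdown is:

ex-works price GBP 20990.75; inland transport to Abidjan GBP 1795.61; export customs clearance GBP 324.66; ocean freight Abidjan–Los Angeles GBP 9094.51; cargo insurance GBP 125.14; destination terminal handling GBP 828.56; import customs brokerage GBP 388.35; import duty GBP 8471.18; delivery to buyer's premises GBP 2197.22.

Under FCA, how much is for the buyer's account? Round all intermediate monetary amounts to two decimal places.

Buyer's account: GBP 21104.96

FCA: the seller delivers export-cleared goods to the carrier; the buyer bears costs from that point.
Seller's account: goods 20990.75 + inland to port 1795.61 + export clearance 324.66 = 23111.02
Buyer's account: freight 9094.51 + insurance 125.14 + destination terminal 828.56 + brokerage 388.35 + duty 8471.18 + delivery 2197.22 = 21104.96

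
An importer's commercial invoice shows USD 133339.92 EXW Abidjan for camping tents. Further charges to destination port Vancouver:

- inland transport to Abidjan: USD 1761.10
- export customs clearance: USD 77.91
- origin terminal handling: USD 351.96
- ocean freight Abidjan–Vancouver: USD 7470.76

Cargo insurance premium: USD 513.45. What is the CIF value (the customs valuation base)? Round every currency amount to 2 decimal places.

CIF value: USD 143515.10

CIF = EXW price + pre-shipment costs + freight + insurance
CIF = 133339.92 + 1761.10 + 77.91 + 351.96 + 7470.76 + 513.45 = 143515.10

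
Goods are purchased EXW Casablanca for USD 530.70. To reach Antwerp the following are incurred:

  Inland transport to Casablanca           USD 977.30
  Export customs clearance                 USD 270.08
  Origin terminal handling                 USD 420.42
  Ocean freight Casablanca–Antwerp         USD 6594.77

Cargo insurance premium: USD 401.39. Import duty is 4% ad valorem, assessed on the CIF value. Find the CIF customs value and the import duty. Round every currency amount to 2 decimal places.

CIF value: USD 9194.66; import duty: USD 367.79

CIF = EXW price + pre-shipment costs + freight + insurance
CIF = 530.70 + 977.30 + 270.08 + 420.42 + 6594.77 + 401.39 = 9194.66
Import duty = 9194.66 × 4% = 367.79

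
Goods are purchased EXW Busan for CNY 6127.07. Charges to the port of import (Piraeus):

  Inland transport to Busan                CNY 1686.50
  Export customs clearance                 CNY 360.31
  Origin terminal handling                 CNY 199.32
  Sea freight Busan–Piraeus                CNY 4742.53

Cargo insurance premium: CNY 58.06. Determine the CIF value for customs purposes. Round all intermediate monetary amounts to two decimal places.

CIF = EXW price + pre-shipment costs + freight + insurance
CIF = 6127.07 + 1686.50 + 360.31 + 199.32 + 4742.53 + 58.06 = 13173.79

CIF value: CNY 13173.79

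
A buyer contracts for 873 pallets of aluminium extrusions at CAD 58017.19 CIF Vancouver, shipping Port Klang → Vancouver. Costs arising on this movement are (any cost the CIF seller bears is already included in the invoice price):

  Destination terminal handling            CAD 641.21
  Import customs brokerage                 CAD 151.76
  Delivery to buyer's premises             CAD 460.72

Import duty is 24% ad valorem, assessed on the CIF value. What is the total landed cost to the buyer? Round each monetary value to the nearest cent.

Total landed cost: CAD 73195.01

CIF: the seller pays costs through ocean freight and marine insurance to the destination port.
The CIF price already equals the CIF value: 58017.19
Import duty = 58017.19 × 24% = 13924.13
Buyer bears: destination terminal 641.21 + brokerage 151.76 + delivery 460.72 + duty 13924.13 = 15177.82
Landed cost = invoice 58017.19 + 15177.82 = 73195.01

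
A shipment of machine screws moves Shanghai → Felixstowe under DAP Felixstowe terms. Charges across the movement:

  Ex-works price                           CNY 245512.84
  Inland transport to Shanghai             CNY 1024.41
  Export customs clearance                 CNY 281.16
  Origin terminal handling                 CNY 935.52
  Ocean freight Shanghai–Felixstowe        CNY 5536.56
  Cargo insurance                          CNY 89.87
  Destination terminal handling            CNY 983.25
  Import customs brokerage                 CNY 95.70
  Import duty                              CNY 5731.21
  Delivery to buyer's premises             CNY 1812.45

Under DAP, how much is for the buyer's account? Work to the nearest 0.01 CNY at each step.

DAP: the seller bears all costs to the named destination except import duty and clearance.
Seller's account: goods 245512.84 + inland to port 1024.41 + export clearance 281.16 + origin terminal 935.52 + freight 5536.56 + insurance 89.87 + destination terminal 983.25 + delivery 1812.45 = 256176.06
Buyer's account: brokerage 95.70 + duty 5731.21 = 5826.91

Buyer's account: CNY 5826.91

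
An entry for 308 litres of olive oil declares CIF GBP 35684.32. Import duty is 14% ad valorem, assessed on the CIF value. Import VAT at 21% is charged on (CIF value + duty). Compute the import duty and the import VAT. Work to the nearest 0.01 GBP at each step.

Import duty: GBP 4995.80; import VAT: GBP 8542.83

Import duty = 35684.32 × 14% = 4995.80
VAT base = CIF + duty = 35684.32 + 4995.80 = 40680.12
Import VAT = 40680.12 × 21% = 8542.83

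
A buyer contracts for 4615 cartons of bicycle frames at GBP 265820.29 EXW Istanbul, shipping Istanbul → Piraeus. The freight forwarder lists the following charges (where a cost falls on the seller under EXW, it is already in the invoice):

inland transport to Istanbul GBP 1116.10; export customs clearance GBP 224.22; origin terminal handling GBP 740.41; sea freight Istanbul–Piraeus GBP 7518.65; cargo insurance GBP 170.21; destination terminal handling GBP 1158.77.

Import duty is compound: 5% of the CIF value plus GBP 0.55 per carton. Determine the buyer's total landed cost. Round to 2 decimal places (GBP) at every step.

EXW: the seller makes goods available at their premises; the buyer bears all onward costs.
CIF value = EXW price + inland to port + export clearance + origin terminal + freight + insurance = 265820.29 + 1116.10 + 224.22 + 740.41 + 7518.65 + 170.21 = 275589.88
Ad valorem component: 275589.88 × 5% = 13779.49
Specific component: 4615 × 0.55 = 2538.25
Import duty = 13779.49 + 2538.25 = 16317.74
Buyer bears: inland to port 1116.10 + export clearance 224.22 + origin terminal 740.41 + freight 7518.65 + insurance 170.21 + destination terminal 1158.77 + duty 16317.74 = 27246.10
Landed cost = invoice 265820.29 + 27246.10 = 293066.39

Total landed cost: GBP 293066.39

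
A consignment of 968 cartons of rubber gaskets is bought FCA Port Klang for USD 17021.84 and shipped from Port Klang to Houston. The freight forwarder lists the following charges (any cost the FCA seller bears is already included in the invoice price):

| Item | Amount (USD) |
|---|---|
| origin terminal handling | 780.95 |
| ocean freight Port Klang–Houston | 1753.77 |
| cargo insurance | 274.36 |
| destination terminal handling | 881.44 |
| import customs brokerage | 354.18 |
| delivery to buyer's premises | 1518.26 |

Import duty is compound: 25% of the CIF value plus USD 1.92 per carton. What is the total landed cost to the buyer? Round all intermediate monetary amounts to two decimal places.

FCA: the seller delivers export-cleared goods to the carrier; the buyer bears costs from that point.
CIF value = FCA price + origin terminal + freight + insurance = 17021.84 + 780.95 + 1753.77 + 274.36 = 19830.92
Ad valorem component: 19830.92 × 25% = 4957.73
Specific component: 968 × 1.92 = 1858.56
Import duty = 4957.73 + 1858.56 = 6816.29
Buyer bears: origin terminal 780.95 + freight 1753.77 + insurance 274.36 + destination terminal 881.44 + brokerage 354.18 + delivery 1518.26 + duty 6816.29 = 12379.25
Landed cost = invoice 17021.84 + 12379.25 = 29401.09

Total landed cost: USD 29401.09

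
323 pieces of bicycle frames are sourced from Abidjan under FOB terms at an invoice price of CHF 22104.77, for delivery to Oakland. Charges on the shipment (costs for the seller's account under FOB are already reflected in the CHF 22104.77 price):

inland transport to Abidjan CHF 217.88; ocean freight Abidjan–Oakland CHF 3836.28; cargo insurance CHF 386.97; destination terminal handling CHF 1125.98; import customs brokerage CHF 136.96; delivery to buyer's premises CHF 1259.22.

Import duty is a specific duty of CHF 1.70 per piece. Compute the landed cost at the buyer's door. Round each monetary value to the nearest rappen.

FOB: the seller bears costs until goods are on board at the origin port; the buyer bears freight, insurance and all costs thereafter.
Already in the invoice (seller's account under FOB): inland to port — exclude.
CIF value = FOB price + freight + insurance = 22104.77 + 3836.28 + 386.97 = 26328.02
Import duty = 323 × 1.70 = 549.10
Buyer bears: freight 3836.28 + insurance 386.97 + destination terminal 1125.98 + brokerage 136.96 + delivery 1259.22 + duty 549.10 = 7294.51
Landed cost = invoice 22104.77 + 7294.51 = 29399.28

Total landed cost: CHF 29399.28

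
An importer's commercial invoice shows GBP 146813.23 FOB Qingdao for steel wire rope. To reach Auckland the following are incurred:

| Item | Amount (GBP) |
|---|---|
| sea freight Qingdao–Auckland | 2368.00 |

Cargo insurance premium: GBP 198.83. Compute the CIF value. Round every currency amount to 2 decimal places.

CIF = FOB price + freight + insurance
CIF = 146813.23 + 2368.00 + 198.83 = 149380.06

CIF value: GBP 149380.06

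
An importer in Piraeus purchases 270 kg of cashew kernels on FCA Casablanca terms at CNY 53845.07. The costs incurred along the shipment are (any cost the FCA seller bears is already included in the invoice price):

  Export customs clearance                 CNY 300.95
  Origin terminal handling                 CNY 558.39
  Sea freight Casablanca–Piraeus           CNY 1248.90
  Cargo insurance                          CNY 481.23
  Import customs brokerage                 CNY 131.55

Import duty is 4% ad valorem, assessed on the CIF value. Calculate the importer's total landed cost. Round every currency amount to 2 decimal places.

Total landed cost: CNY 58510.48

FCA: the seller delivers export-cleared goods to the carrier; the buyer bears costs from that point.
Already in the invoice (seller's account under FCA): export clearance — exclude.
CIF value = FCA price + origin terminal + freight + insurance = 53845.07 + 558.39 + 1248.90 + 481.23 = 56133.59
Import duty = 56133.59 × 4% = 2245.34
Buyer bears: origin terminal 558.39 + freight 1248.90 + insurance 481.23 + brokerage 131.55 + duty 2245.34 = 4665.41
Landed cost = invoice 53845.07 + 4665.41 = 58510.48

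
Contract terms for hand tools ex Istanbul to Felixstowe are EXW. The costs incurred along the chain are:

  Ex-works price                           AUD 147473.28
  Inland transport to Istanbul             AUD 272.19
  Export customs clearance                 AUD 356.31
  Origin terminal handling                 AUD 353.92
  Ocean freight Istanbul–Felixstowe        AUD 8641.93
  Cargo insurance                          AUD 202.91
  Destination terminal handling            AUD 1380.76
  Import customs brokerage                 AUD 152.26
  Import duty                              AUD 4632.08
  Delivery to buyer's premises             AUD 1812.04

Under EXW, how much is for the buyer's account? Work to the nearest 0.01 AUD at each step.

EXW: the seller makes goods available at their premises; the buyer bears all onward costs.
Seller's account: goods 147473.28 = 147473.28
Buyer's account: inland to port 272.19 + export clearance 356.31 + origin terminal 353.92 + freight 8641.93 + insurance 202.91 + destination terminal 1380.76 + brokerage 152.26 + duty 4632.08 + delivery 1812.04 = 17804.40

Buyer's account: AUD 17804.40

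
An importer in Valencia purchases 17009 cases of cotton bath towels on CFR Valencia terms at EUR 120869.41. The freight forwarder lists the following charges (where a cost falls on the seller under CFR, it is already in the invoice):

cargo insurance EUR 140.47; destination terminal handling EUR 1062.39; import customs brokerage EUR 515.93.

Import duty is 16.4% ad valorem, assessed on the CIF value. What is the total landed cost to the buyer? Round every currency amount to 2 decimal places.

Total landed cost: EUR 142433.82

CFR: the seller pays costs through ocean freight to the destination port, but not insurance.
CIF value = CFR price + insurance = 120869.41 + 140.47 = 121009.88
Import duty = 121009.88 × 16.4% = 19845.62
Buyer bears: insurance 140.47 + destination terminal 1062.39 + brokerage 515.93 + duty 19845.62 = 21564.41
Landed cost = invoice 120869.41 + 21564.41 = 142433.82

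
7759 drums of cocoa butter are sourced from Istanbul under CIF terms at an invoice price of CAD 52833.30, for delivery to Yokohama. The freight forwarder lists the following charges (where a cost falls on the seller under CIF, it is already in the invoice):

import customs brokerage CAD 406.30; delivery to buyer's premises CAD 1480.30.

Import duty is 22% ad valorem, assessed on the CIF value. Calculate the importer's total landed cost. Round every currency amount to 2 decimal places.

CIF: the seller pays costs through ocean freight and marine insurance to the destination port.
The CIF price already equals the CIF value: 52833.30
Import duty = 52833.30 × 22% = 11623.33
Buyer bears: brokerage 406.30 + delivery 1480.30 + duty 11623.33 = 13509.93
Landed cost = invoice 52833.30 + 13509.93 = 66343.23

Total landed cost: CAD 66343.23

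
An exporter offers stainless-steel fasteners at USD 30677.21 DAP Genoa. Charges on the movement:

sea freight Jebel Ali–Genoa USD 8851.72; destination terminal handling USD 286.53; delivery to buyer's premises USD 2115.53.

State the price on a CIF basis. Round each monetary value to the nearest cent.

CIF price: USD 28275.15

Not relevant to the conversion: freight — on the seller under both DAP and CIF; already in the DAP price and stays in the CIF price.
From DAP to CIF, the seller no longer bears: destination terminal, delivery.
CIF price = 30677.21 − 286.53 − 2115.53 = 28275.15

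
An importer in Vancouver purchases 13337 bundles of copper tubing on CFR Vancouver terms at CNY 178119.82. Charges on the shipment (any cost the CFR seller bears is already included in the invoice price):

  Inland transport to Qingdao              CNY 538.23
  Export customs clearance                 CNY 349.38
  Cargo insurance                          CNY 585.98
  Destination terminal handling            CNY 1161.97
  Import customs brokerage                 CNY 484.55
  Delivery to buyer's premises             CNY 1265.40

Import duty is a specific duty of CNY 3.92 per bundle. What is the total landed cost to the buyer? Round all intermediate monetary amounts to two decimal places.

CFR: the seller pays costs through ocean freight to the destination port, but not insurance.
Already in the invoice (seller's account under CFR): inland to port, export clearance — exclude.
CIF value = CFR price + insurance = 178119.82 + 585.98 = 178705.80
Import duty = 13337 × 3.92 = 52281.04
Buyer bears: insurance 585.98 + destination terminal 1161.97 + brokerage 484.55 + delivery 1265.40 + duty 52281.04 = 55778.94
Landed cost = invoice 178119.82 + 55778.94 = 233898.76

Total landed cost: CNY 233898.76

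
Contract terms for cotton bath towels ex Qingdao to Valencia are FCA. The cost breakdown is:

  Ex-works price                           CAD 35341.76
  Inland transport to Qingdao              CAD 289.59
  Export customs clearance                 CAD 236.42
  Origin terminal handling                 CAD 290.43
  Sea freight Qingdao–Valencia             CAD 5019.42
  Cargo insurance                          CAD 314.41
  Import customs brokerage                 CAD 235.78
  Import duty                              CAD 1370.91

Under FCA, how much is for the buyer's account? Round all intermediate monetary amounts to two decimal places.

FCA: the seller delivers export-cleared goods to the carrier; the buyer bears costs from that point.
Seller's account: goods 35341.76 + inland to port 289.59 + export clearance 236.42 = 35867.77
Buyer's account: origin terminal 290.43 + freight 5019.42 + insurance 314.41 + brokerage 235.78 + duty 1370.91 = 7230.95

Buyer's account: CAD 7230.95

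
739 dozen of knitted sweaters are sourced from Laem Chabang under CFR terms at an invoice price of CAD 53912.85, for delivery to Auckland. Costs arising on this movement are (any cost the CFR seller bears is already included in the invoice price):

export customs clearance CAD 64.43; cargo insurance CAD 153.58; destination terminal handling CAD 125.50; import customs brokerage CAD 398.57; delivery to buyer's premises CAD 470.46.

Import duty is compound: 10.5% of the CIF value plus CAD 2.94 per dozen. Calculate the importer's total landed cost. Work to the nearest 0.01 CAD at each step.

CFR: the seller pays costs through ocean freight to the destination port, but not insurance.
Already in the invoice (seller's account under CFR): export clearance — exclude.
CIF value = CFR price + insurance = 53912.85 + 153.58 = 54066.43
Ad valorem component: 54066.43 × 10.5% = 5676.98
Specific component: 739 × 2.94 = 2172.66
Import duty = 5676.98 + 2172.66 = 7849.64
Buyer bears: insurance 153.58 + destination terminal 125.50 + brokerage 398.57 + delivery 470.46 + duty 7849.64 = 8997.75
Landed cost = invoice 53912.85 + 8997.75 = 62910.60

Total landed cost: CAD 62910.60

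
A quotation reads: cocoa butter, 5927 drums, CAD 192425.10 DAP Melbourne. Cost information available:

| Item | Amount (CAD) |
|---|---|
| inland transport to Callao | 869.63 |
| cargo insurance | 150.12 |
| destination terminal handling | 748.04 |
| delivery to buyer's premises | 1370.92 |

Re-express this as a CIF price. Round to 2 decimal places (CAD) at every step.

Not relevant to the conversion: inland to port, insurance — on the seller under both DAP and CIF; already in the DAP price and stays in the CIF price.
From DAP to CIF, the seller no longer bears: destination terminal, delivery.
CIF price = 192425.10 − 748.04 − 1370.92 = 190306.14

CIF price: CAD 190306.14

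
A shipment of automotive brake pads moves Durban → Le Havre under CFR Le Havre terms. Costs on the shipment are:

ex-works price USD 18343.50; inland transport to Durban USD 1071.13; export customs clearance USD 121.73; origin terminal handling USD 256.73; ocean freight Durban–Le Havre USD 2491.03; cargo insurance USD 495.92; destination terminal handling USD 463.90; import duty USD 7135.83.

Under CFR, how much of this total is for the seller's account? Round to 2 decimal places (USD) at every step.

CFR: the seller pays costs through ocean freight to the destination port, but not insurance.
Seller's account: goods 18343.50 + inland to port 1071.13 + export clearance 121.73 + origin terminal 256.73 + freight 2491.03 = 22284.12
Buyer's account: insurance 495.92 + destination terminal 463.90 + duty 7135.83 = 8095.65

Seller's account: USD 22284.12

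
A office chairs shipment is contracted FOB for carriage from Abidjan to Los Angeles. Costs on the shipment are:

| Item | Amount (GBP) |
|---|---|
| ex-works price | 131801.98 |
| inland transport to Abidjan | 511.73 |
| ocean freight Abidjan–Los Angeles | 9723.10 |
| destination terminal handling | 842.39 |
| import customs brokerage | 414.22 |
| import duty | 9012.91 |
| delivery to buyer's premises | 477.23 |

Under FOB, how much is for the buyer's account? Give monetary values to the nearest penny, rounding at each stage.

FOB: the seller bears costs until goods are on board at the origin port; the buyer bears freight, insurance and all costs thereafter.
Seller's account: goods 131801.98 + inland to port 511.73 = 132313.71
Buyer's account: freight 9723.10 + destination terminal 842.39 + brokerage 414.22 + duty 9012.91 + delivery 477.23 = 20469.85

Buyer's account: GBP 20469.85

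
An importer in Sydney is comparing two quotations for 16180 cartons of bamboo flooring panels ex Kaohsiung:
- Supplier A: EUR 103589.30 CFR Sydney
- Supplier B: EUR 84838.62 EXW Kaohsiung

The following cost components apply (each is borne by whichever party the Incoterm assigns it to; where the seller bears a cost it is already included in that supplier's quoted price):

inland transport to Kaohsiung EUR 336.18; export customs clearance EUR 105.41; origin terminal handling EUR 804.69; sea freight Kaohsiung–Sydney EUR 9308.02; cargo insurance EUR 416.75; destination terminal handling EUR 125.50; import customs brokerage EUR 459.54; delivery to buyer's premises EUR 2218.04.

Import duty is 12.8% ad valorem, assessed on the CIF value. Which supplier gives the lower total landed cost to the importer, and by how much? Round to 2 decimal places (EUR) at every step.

Supplier A (CFR):
CIF value = CFR price + insurance = 103589.30 + 416.75 = 104006.05
Import duty = 104006.05 × 12.8% = 13312.77
Buyer bears (A): 416.75 + 125.50 + 459.54 + 2218.04 = 3219.83
Landed cost (A) = invoice 103589.30 + 3219.83 + duty 13312.77 = 120121.90
Supplier B (EXW):
CIF value = EXW price + inland to port + export clearance + origin terminal + freight + insurance = 84838.62 + 336.18 + 105.41 + 804.69 + 9308.02 + 416.75 = 95809.67
Import duty = 95809.67 × 12.8% = 12263.64
Buyer bears (B): 336.18 + 105.41 + 804.69 + 9308.02 + 416.75 + 125.50 + 459.54 + 2218.04 = 13774.13
Landed cost (B) = invoice 84838.62 + 13774.13 + duty 12263.64 = 110876.39
Difference = |120121.90 − 110876.39| = 9245.51

Supplier B is cheaper by EUR 9245.51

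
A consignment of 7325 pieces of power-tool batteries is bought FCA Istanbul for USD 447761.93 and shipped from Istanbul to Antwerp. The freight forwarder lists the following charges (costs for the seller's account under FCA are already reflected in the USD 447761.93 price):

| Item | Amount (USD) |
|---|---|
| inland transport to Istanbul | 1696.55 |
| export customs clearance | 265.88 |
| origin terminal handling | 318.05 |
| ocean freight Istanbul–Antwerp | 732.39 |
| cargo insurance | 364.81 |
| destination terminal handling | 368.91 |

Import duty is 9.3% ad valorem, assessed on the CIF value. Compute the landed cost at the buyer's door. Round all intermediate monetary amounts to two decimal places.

Total landed cost: USD 491319.57

FCA: the seller delivers export-cleared goods to the carrier; the buyer bears costs from that point.
Already in the invoice (seller's account under FCA): inland to port, export clearance — exclude.
CIF value = FCA price + origin terminal + freight + insurance = 447761.93 + 318.05 + 732.39 + 364.81 = 449177.18
Import duty = 449177.18 × 9.3% = 41773.48
Buyer bears: origin terminal 318.05 + freight 732.39 + insurance 364.81 + destination terminal 368.91 + duty 41773.48 = 43557.64
Landed cost = invoice 447761.93 + 43557.64 = 491319.57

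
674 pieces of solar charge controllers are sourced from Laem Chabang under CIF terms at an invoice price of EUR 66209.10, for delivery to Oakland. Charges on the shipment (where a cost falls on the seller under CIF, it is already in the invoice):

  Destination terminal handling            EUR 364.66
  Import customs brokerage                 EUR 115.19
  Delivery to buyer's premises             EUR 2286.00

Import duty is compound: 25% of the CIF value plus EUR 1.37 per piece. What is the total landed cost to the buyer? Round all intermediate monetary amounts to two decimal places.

Total landed cost: EUR 86450.61

CIF: the seller pays costs through ocean freight and marine insurance to the destination port.
The CIF price already equals the CIF value: 66209.10
Ad valorem component: 66209.10 × 25% = 16552.28
Specific component: 674 × 1.37 = 923.38
Import duty = 16552.28 + 923.38 = 17475.66
Buyer bears: destination terminal 364.66 + brokerage 115.19 + delivery 2286.00 + duty 17475.66 = 20241.51
Landed cost = invoice 66209.10 + 20241.51 = 86450.61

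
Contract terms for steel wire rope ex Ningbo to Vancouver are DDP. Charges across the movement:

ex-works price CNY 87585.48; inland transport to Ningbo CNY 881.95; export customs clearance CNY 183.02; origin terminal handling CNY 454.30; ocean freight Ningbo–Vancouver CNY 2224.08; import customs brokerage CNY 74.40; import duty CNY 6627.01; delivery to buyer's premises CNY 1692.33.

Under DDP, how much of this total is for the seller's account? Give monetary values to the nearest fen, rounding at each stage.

Seller's account: CNY 99722.57

DDP: the seller bears all costs including import duty.
Seller's account: goods 87585.48 + inland to port 881.95 + export clearance 183.02 + origin terminal 454.30 + freight 2224.08 + brokerage 74.40 + duty 6627.01 + delivery 1692.33 = 99722.57
Buyer's account: 0.00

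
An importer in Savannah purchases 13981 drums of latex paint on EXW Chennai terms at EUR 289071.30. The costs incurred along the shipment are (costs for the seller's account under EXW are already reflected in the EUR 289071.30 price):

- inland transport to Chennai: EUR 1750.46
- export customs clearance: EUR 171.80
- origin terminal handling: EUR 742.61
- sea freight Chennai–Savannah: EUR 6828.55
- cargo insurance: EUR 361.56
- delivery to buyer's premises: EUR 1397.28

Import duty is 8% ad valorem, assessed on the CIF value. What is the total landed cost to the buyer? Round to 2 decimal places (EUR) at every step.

Total landed cost: EUR 324237.66

EXW: the seller makes goods available at their premises; the buyer bears all onward costs.
CIF value = EXW price + inland to port + export clearance + origin terminal + freight + insurance = 289071.30 + 1750.46 + 171.80 + 742.61 + 6828.55 + 361.56 = 298926.28
Import duty = 298926.28 × 8% = 23914.10
Buyer bears: inland to port 1750.46 + export clearance 171.80 + origin terminal 742.61 + freight 6828.55 + insurance 361.56 + delivery 1397.28 + duty 23914.10 = 35166.36
Landed cost = invoice 289071.30 + 35166.36 = 324237.66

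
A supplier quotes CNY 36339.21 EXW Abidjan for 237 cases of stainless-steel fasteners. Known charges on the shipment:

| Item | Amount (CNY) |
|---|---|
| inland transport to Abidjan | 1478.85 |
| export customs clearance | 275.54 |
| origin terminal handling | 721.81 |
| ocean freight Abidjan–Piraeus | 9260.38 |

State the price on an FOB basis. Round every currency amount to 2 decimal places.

FOB price: CNY 38815.41

Not relevant to the conversion: freight — on the buyer under both terms; not part of either seller's price.
From EXW to FOB, the seller additionally bears: inland to port, export clearance, origin terminal.
FOB price = 36339.21 + 1478.85 + 275.54 + 721.81 = 38815.41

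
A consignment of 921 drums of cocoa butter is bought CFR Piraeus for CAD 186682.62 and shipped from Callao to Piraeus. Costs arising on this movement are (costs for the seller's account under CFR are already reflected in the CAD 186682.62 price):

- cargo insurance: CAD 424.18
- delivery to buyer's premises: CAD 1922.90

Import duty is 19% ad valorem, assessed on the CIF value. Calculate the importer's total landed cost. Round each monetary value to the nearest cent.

CFR: the seller pays costs through ocean freight to the destination port, but not insurance.
CIF value = CFR price + insurance = 186682.62 + 424.18 = 187106.80
Import duty = 187106.80 × 19% = 35550.29
Buyer bears: insurance 424.18 + delivery 1922.90 + duty 35550.29 = 37897.37
Landed cost = invoice 186682.62 + 37897.37 = 224579.99

Total landed cost: CAD 224579.99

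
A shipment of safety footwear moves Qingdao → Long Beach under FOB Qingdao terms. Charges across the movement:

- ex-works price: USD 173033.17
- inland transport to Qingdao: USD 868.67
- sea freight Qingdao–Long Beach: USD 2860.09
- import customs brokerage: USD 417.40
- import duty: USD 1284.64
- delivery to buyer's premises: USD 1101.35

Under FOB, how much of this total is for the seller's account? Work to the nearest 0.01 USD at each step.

FOB: the seller bears costs until goods are on board at the origin port; the buyer bears freight, insurance and all costs thereafter.
Seller's account: goods 173033.17 + inland to port 868.67 = 173901.84
Buyer's account: freight 2860.09 + brokerage 417.40 + duty 1284.64 + delivery 1101.35 = 5663.48

Seller's account: USD 173901.84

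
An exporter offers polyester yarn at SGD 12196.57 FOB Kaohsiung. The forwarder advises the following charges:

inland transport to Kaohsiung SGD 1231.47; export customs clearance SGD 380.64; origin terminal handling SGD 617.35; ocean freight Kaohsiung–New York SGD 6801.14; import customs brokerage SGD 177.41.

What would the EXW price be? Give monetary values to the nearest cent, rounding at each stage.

Not relevant to the conversion: brokerage, freight — on the buyer under both terms; not part of either seller's price.
From FOB to EXW, the seller no longer bears: inland to port, export clearance, origin terminal.
EXW price = 12196.57 − 1231.47 − 380.64 − 617.35 = 9967.11

EXW price: SGD 9967.11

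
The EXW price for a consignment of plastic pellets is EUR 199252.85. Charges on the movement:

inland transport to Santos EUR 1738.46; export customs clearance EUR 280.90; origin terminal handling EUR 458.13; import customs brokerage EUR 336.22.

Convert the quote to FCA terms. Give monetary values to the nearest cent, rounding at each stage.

Not relevant to the conversion: brokerage, origin terminal — on the buyer under both terms; not part of either seller's price.
From EXW to FCA, the seller additionally bears: inland to port, export clearance.
FCA price = 199252.85 + 1738.46 + 280.90 = 201272.21

FCA price: EUR 201272.21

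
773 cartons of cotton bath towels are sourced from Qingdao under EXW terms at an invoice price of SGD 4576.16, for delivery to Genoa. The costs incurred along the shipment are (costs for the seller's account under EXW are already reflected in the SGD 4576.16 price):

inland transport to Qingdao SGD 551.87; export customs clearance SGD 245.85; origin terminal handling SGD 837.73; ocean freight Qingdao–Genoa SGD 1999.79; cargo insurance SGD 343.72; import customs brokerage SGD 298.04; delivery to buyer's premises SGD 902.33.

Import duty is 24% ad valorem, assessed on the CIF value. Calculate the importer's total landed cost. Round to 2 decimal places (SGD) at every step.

Total landed cost: SGD 11808.72

EXW: the seller makes goods available at their premises; the buyer bears all onward costs.
CIF value = EXW price + inland to port + export clearance + origin terminal + freight + insurance = 4576.16 + 551.87 + 245.85 + 837.73 + 1999.79 + 343.72 = 8555.12
Import duty = 8555.12 × 24% = 2053.23
Buyer bears: inland to port 551.87 + export clearance 245.85 + origin terminal 837.73 + freight 1999.79 + insurance 343.72 + brokerage 298.04 + delivery 902.33 + duty 2053.23 = 7232.56
Landed cost = invoice 4576.16 + 7232.56 = 11808.72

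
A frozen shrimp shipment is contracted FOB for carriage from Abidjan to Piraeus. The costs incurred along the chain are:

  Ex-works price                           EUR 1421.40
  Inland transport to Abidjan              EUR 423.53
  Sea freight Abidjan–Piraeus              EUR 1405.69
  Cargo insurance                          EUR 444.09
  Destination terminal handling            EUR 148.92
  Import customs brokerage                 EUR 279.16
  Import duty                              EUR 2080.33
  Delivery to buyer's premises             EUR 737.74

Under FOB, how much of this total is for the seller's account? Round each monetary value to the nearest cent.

FOB: the seller bears costs until goods are on board at the origin port; the buyer bears freight, insurance and all costs thereafter.
Seller's account: goods 1421.40 + inland to port 423.53 = 1844.93
Buyer's account: freight 1405.69 + insurance 444.09 + destination terminal 148.92 + brokerage 279.16 + duty 2080.33 + delivery 737.74 = 5095.93

Seller's account: EUR 1844.93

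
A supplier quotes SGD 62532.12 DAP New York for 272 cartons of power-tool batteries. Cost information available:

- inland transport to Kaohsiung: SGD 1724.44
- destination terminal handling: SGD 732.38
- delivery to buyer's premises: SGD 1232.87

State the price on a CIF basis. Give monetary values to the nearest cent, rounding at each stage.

CIF price: SGD 60566.87

Not relevant to the conversion: inland to port — on the seller under both DAP and CIF; already in the DAP price and stays in the CIF price.
From DAP to CIF, the seller no longer bears: destination terminal, delivery.
CIF price = 62532.12 − 732.38 − 1232.87 = 60566.87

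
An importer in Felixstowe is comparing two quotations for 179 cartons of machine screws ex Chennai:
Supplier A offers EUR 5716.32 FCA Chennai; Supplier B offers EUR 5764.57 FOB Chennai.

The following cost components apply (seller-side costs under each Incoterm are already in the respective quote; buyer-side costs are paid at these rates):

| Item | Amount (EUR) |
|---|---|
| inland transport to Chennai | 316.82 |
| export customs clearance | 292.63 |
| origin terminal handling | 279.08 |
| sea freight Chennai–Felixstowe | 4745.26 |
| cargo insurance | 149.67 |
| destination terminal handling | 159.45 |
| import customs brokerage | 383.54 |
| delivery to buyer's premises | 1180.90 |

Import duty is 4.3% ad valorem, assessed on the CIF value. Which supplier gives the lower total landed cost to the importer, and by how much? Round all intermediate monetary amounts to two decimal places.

Supplier B is cheaper by EUR 240.75

Supplier A (FCA):
CIF value = FCA price + origin terminal + freight + insurance = 5716.32 + 279.08 + 4745.26 + 149.67 = 10890.33
Import duty = 10890.33 × 4.3% = 468.28
Buyer bears (A): 279.08 + 4745.26 + 149.67 + 159.45 + 383.54 + 1180.90 = 6897.90
Landed cost (A) = invoice 5716.32 + 6897.90 + duty 468.28 = 13082.50
Supplier B (FOB):
CIF value = FOB price + freight + insurance = 5764.57 + 4745.26 + 149.67 = 10659.50
Import duty = 10659.50 × 4.3% = 458.36
Buyer bears (B): 4745.26 + 149.67 + 159.45 + 383.54 + 1180.90 = 6618.82
Landed cost (B) = invoice 5764.57 + 6618.82 + duty 458.36 = 12841.75
Difference = |13082.50 − 12841.75| = 240.75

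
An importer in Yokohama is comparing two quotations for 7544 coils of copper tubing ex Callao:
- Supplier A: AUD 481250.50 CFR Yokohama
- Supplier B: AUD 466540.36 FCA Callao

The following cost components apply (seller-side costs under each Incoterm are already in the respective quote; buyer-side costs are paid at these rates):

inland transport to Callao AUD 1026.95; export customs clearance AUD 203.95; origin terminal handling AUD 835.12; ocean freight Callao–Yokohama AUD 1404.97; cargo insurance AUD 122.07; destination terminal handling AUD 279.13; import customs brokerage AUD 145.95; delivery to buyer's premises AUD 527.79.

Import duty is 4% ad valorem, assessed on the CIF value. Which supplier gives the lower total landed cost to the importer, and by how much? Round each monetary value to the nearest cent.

Supplier A (CFR):
CIF value = CFR price + insurance = 481250.50 + 122.07 = 481372.57
Import duty = 481372.57 × 4% = 19254.90
Buyer bears (A): 122.07 + 279.13 + 145.95 + 527.79 = 1074.94
Landed cost (A) = invoice 481250.50 + 1074.94 + duty 19254.90 = 501580.34
Supplier B (FCA):
CIF value = FCA price + origin terminal + freight + insurance = 466540.36 + 835.12 + 1404.97 + 122.07 = 468902.52
Import duty = 468902.52 × 4% = 18756.10
Buyer bears (B): 835.12 + 1404.97 + 122.07 + 279.13 + 145.95 + 527.79 = 3315.03
Landed cost (B) = invoice 466540.36 + 3315.03 + duty 18756.10 = 488611.49
Difference = |501580.34 − 488611.49| = 12968.85

Supplier B is cheaper by AUD 12968.85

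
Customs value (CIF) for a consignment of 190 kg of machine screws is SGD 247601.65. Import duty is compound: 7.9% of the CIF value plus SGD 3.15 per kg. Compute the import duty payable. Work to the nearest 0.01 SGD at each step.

Import duty: SGD 20159.03

Ad valorem component: 247601.65 × 7.9% = 19560.53
Specific component: 190 × 3.15 = 598.50
Import duty = 19560.53 + 598.50 = 20159.03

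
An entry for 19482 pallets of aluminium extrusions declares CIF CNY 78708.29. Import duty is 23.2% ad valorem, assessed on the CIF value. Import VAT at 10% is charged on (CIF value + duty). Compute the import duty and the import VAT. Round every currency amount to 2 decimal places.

Import duty = 78708.29 × 23.2% = 18260.32
VAT base = CIF + duty = 78708.29 + 18260.32 = 96968.61
Import VAT = 96968.61 × 10% = 9696.86

Import duty: CNY 18260.32; import VAT: CNY 9696.86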